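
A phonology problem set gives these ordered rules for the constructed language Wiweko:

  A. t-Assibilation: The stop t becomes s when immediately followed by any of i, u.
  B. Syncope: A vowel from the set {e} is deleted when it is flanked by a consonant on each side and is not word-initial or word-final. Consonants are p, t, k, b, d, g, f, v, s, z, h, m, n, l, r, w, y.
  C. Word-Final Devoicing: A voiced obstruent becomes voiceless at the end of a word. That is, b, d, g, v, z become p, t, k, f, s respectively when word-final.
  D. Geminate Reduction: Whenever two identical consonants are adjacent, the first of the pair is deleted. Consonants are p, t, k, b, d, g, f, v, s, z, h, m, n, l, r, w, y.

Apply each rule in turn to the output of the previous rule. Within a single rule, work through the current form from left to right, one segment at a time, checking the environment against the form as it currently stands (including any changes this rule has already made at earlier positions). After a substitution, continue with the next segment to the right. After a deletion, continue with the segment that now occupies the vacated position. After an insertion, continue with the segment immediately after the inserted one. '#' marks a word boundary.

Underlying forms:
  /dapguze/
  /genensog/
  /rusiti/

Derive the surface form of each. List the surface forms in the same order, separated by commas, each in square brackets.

/dapguze/:
  A t-Assibilation: no change — [dapguze]
  B Syncope: no change — [dapguze]
  C Word-Final Devoicing: no change — [dapguze]
  D Geminate Reduction: no change — [dapguze]
/genensog/:
  A t-Assibilation: no change — [genensog]
  B Syncope: [genensog] → [gnnsog]
  C Word-Final Devoicing: [gnnsog] → [gnnsok]
  D Geminate Reduction: [gnnsok] → [gnsok]
/rusiti/:
  A t-Assibilation: [rusiti] → [rusisi]
  B Syncope: no change — [rusisi]
  C Word-Final Devoicing: no change — [rusisi]
  D Geminate Reduction: no change — [rusisi]

[dapguze], [gnsok], [rusisi]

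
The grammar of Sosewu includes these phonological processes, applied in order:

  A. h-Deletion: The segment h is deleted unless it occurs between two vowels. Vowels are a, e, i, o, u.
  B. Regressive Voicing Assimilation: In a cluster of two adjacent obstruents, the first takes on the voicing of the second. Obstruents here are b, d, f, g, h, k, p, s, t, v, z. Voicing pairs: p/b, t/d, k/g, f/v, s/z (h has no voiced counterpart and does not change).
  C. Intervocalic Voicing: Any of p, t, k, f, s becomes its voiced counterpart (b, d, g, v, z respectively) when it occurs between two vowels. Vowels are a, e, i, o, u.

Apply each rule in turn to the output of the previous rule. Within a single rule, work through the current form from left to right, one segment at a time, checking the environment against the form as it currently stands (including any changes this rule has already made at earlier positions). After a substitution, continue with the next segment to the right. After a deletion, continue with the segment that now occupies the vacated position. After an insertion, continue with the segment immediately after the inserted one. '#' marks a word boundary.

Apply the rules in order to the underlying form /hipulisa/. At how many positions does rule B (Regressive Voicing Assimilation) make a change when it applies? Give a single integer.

0

A h-Deletion: [hipulisa] → [ipulisa]
B Regressive Voicing Assimilation: no change — [ipulisa]
C Intervocalic Voicing: [ipulisa] → [ibuliza]
Rule B changed 0 position(s).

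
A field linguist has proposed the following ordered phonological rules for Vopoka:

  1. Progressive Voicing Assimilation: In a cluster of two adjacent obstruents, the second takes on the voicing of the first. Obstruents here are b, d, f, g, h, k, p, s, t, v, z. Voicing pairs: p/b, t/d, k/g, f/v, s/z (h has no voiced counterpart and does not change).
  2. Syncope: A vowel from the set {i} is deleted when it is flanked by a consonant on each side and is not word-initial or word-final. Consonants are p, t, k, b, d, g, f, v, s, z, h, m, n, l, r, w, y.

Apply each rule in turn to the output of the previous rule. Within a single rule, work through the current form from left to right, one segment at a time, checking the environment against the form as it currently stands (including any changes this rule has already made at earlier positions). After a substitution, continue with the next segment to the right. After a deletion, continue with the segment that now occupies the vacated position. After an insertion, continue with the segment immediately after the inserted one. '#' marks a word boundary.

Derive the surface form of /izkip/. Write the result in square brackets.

1 Progressive Voicing Assimilation: [izkip] → [izgip]
2 Syncope: [izgip] → [izgp]

[izgp]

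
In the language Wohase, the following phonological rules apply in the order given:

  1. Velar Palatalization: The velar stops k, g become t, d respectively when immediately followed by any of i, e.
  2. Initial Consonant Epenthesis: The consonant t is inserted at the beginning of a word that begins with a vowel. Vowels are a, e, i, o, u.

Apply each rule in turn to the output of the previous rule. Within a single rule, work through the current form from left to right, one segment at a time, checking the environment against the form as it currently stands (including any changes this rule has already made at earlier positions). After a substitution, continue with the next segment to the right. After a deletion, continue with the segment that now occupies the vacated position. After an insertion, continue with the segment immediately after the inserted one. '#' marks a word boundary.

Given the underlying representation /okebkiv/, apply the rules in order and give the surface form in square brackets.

[totebtiv]

1 Velar Palatalization: [okebkiv] → [otebtiv]
2 Initial Consonant Epenthesis: [otebtiv] → [totebtiv]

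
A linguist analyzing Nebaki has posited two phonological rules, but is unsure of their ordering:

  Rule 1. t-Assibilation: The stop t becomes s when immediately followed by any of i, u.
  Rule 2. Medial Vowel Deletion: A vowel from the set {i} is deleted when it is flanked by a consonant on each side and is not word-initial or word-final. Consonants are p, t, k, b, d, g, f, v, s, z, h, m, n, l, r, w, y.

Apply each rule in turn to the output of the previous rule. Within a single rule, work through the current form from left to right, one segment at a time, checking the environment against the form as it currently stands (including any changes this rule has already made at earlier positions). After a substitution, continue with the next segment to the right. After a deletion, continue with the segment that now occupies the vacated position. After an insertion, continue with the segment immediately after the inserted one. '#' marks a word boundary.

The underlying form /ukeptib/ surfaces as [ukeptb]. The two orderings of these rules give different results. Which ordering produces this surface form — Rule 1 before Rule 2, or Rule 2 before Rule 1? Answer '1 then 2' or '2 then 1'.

Order 1 then 2:
  1 t-Assibilation: [ukeptib] → [ukepsib]
  2 Medial Vowel Deletion: [ukepsib] → [ukepsb]
  result: [ukepsb]
Order 2 then 1:
  2 Medial Vowel Deletion: [ukeptib] → [ukeptb]
  1 t-Assibilation: no change — [ukeptb]
  result: [ukeptb]

2 then 1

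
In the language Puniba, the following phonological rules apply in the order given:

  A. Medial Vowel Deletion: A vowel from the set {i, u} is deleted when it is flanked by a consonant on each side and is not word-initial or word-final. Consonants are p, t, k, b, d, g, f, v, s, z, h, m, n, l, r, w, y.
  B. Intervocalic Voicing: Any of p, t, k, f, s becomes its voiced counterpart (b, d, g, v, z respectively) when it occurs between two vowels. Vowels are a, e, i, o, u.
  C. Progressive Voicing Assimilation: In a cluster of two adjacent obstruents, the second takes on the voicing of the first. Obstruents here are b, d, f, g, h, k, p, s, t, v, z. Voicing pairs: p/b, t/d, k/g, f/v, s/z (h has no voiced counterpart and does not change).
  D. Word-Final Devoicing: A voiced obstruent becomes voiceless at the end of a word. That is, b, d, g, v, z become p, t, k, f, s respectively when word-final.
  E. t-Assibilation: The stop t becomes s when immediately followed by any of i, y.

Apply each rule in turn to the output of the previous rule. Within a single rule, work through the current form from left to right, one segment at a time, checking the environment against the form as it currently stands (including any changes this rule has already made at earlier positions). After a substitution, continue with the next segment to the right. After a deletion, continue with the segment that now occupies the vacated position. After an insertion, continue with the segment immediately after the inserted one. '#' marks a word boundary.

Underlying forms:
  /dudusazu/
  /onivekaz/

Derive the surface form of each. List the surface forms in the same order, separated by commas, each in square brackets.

[ddzazu], [onvegas]

/dudusazu/:
  A Medial Vowel Deletion: [dudusazu] → [ddsazu]
  B Intervocalic Voicing: no change — [ddsazu]
  C Progressive Voicing Assimilation: [ddsazu] → [ddzazu]
  D Word-Final Devoicing: no change — [ddzazu]
  E t-Assibilation: no change — [ddzazu]
/onivekaz/:
  A Medial Vowel Deletion: [onivekaz] → [onvekaz]
  B Intervocalic Voicing: [onvekaz] → [onvegaz]
  C Progressive Voicing Assimilation: no change — [onvegaz]
  D Word-Final Devoicing: [onvegaz] → [onvegas]
  E t-Assibilation: no change — [onvegas]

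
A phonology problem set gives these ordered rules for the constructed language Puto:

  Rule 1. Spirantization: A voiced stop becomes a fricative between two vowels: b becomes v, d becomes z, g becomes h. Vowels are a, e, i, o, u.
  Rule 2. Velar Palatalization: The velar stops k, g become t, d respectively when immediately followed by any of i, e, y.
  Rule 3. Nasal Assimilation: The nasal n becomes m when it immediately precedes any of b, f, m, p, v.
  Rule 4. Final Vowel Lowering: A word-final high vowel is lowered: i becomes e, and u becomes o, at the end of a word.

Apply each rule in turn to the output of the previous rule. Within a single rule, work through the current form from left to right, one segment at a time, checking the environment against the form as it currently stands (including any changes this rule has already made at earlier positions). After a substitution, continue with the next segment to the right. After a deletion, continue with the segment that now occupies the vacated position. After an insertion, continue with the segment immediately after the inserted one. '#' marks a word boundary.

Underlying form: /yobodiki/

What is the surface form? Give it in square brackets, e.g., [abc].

[yovozite]

Rule 1 Spirantization: [yobodiki] → [yovoziki]
Rule 2 Velar Palatalization: [yovoziki] → [yovoziti]
Rule 3 Nasal Assimilation: no change — [yovoziti]
Rule 4 Final Vowel Lowering: [yovoziti] → [yovozite]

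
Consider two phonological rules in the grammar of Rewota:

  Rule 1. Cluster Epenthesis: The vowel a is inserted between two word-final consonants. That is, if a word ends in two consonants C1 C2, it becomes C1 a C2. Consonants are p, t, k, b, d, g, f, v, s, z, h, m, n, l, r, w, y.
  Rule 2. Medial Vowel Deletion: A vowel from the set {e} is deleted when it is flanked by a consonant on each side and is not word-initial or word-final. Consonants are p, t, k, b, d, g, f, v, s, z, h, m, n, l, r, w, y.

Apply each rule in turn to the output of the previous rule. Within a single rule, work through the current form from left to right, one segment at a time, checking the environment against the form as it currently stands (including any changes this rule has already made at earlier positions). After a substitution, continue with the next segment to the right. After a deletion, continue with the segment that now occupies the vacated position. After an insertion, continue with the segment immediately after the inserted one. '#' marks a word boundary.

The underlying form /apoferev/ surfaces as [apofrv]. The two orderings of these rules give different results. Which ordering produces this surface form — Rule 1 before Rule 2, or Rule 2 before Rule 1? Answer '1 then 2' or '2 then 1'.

1 then 2

Order 1 then 2:
  1 Cluster Epenthesis: no change — [apoferev]
  2 Medial Vowel Deletion: [apoferev] → [apofrv]
  result: [apofrv]
Order 2 then 1:
  2 Medial Vowel Deletion: [apoferev] → [apofrv]
  1 Cluster Epenthesis: [apofrv] → [apofrav]
  result: [apofrav]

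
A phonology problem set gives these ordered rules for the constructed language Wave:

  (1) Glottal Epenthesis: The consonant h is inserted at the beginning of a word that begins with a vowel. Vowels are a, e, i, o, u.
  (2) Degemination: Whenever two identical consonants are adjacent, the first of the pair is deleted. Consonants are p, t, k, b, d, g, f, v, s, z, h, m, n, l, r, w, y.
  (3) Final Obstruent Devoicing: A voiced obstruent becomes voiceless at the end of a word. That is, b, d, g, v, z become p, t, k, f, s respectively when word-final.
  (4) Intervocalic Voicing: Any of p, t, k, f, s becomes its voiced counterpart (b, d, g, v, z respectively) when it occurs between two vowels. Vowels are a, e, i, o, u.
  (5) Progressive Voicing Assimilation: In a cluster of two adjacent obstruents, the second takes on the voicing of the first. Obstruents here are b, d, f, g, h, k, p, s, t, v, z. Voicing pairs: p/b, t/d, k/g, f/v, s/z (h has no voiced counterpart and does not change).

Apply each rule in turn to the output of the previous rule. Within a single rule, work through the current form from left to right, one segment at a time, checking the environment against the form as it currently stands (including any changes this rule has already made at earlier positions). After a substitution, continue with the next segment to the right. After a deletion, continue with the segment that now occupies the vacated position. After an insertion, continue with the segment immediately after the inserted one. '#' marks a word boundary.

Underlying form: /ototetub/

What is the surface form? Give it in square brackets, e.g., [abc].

(1) Glottal Epenthesis: [ototetub] → [hototetub]
(2) Degemination: no change — [hototetub]
(3) Final Obstruent Devoicing: [hototetub] → [hototetup]
(4) Intervocalic Voicing: [hototetup] → [hododedup]
(5) Progressive Voicing Assimilation: no change — [hododedup]

[hododedup]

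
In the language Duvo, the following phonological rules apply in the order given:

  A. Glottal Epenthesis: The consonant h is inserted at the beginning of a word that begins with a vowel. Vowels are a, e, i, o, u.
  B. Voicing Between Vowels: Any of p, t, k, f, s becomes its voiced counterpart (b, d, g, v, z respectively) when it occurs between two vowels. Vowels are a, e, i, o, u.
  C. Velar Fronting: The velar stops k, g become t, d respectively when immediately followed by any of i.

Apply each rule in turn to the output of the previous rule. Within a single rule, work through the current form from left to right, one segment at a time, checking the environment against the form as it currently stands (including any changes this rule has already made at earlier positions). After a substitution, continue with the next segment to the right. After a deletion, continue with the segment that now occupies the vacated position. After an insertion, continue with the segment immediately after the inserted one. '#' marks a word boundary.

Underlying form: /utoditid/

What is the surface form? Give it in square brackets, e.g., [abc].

[hudodidid]

A Glottal Epenthesis: [utoditid] → [hutoditid]
B Voicing Between Vowels: [hutoditid] → [hudodidid]
C Velar Fronting: no change — [hudodidid]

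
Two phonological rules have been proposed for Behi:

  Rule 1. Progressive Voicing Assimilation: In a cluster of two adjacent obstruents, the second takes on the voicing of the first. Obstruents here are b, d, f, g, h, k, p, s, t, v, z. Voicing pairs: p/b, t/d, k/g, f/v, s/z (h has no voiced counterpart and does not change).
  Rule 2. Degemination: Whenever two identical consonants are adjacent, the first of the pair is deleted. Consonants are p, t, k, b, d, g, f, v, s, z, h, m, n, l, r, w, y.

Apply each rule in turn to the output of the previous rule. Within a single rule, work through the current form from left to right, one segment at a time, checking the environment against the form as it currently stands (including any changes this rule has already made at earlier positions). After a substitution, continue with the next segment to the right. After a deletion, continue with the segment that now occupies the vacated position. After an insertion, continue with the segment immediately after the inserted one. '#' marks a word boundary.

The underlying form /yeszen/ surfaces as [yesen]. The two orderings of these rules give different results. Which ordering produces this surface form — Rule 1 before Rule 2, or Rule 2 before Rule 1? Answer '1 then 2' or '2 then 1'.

1 then 2

Order 1 then 2:
  1 Progressive Voicing Assimilation: [yeszen] → [yessen]
  2 Degemination: [yessen] → [yesen]
  result: [yesen]
Order 2 then 1:
  2 Degemination: no change — [yeszen]
  1 Progressive Voicing Assimilation: [yeszen] → [yessen]
  result: [yessen]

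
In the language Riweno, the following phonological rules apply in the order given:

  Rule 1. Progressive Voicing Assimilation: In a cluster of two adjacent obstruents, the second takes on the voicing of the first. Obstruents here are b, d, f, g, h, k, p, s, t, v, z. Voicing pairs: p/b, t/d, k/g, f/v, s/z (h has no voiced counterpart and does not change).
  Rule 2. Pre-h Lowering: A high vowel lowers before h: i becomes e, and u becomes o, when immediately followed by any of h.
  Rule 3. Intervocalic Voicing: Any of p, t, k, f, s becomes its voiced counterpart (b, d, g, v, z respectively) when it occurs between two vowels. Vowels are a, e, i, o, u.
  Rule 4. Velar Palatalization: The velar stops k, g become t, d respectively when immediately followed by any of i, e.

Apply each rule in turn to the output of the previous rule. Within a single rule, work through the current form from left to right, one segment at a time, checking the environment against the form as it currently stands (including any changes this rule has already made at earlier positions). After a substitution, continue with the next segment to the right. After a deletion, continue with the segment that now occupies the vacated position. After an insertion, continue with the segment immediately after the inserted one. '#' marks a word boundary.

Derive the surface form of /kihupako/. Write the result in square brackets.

Rule 1 Progressive Voicing Assimilation: no change — [kihupako]
Rule 2 Pre-h Lowering: [kihupako] → [kehupako]
Rule 3 Intervocalic Voicing: [kehupako] → [kehubago]
Rule 4 Velar Palatalization: [kehubago] → [tehubago]

[tehubago]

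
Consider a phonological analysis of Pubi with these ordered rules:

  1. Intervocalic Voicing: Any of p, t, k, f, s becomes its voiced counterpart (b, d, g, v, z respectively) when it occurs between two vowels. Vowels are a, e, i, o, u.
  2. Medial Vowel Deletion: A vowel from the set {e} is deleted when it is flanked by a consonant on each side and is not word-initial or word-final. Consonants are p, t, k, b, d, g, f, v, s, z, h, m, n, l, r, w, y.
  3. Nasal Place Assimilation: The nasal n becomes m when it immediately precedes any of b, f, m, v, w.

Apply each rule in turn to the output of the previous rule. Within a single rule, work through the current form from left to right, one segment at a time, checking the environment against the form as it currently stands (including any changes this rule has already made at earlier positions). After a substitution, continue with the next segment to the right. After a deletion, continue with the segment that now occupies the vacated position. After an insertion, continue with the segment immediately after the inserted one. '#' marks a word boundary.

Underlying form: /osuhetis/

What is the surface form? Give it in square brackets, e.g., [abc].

[ozuhdis]

1 Intervocalic Voicing: [osuhetis] → [ozuhedis]
2 Medial Vowel Deletion: [ozuhedis] → [ozuhdis]
3 Nasal Place Assimilation: no change — [ozuhdis]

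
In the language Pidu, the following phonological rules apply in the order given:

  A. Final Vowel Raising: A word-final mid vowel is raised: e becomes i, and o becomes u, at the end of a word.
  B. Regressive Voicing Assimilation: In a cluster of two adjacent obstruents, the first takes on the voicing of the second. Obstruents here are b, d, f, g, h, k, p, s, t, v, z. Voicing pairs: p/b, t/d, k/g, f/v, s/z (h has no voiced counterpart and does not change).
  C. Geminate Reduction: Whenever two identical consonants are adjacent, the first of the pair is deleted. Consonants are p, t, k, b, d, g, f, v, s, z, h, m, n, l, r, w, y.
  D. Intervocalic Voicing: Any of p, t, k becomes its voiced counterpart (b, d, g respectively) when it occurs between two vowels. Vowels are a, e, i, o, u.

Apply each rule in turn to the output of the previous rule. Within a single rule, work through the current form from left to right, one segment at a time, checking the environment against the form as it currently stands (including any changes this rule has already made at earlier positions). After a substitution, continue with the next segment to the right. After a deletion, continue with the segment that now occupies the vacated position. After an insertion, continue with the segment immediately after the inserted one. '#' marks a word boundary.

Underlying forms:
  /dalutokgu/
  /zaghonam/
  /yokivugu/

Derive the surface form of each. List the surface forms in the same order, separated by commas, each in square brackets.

[daludogu], [zakhonam], [yogivugu]

/dalutokgu/:
  A Final Vowel Raising: no change — [dalutokgu]
  B Regressive Voicing Assimilation: [dalutokgu] → [dalutoggu]
  C Geminate Reduction: [dalutoggu] → [dalutogu]
  D Intervocalic Voicing: [dalutogu] → [daludogu]
/zaghonam/:
  A Final Vowel Raising: no change — [zaghonam]
  B Regressive Voicing Assimilation: [zaghonam] → [zakhonam]
  C Geminate Reduction: no change — [zakhonam]
  D Intervocalic Voicing: no change — [zakhonam]
/yokivugu/:
  A Final Vowel Raising: no change — [yokivugu]
  B Regressive Voicing Assimilation: no change — [yokivugu]
  C Geminate Reduction: no change — [yokivugu]
  D Intervocalic Voicing: [yokivugu] → [yogivugu]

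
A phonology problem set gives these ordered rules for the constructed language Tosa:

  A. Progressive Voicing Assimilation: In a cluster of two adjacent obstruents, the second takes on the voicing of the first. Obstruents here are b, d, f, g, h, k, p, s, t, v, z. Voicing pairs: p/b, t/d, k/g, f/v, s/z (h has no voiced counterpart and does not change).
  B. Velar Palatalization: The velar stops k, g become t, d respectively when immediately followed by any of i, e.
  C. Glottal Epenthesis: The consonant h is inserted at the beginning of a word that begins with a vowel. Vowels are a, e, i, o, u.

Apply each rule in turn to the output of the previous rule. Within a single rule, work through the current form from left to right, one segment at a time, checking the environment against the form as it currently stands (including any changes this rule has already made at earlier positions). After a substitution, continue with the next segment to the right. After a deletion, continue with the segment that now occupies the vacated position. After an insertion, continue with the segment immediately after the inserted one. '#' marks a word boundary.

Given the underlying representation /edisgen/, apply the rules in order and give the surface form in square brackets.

A Progressive Voicing Assimilation: [edisgen] → [edisken]
B Velar Palatalization: [edisken] → [edisten]
C Glottal Epenthesis: [edisten] → [hedisten]

[hedisten]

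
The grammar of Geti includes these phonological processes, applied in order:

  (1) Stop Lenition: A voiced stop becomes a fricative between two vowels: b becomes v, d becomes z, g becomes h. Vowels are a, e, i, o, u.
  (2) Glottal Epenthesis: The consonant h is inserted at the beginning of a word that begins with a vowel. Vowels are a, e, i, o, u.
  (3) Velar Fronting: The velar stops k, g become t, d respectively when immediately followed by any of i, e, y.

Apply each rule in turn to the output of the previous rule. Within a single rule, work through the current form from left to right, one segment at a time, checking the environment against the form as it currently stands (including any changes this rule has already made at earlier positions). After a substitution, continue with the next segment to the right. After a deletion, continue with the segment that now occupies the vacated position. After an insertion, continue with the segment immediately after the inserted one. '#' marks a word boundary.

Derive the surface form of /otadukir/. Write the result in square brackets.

(1) Stop Lenition: [otadukir] → [otazukir]
(2) Glottal Epenthesis: [otazukir] → [hotazukir]
(3) Velar Fronting: [hotazukir] → [hotazutir]

[hotazutir]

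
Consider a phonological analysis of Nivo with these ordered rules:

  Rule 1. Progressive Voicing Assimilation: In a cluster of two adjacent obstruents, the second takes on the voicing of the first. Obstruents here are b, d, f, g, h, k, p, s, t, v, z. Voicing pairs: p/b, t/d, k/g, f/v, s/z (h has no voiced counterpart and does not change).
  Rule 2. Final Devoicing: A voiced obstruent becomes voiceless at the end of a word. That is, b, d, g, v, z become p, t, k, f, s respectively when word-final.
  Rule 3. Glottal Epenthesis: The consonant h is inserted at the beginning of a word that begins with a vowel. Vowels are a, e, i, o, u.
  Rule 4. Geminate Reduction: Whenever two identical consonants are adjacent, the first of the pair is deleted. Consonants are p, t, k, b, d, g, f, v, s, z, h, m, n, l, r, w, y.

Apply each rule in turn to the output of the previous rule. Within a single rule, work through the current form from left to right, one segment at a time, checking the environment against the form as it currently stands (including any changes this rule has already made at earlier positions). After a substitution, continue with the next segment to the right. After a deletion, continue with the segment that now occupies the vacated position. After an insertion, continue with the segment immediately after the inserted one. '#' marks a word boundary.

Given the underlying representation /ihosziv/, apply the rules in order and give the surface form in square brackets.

[hihosif]

Rule 1 Progressive Voicing Assimilation: [ihosziv] → [ihossiv]
Rule 2 Final Devoicing: [ihossiv] → [ihossif]
Rule 3 Glottal Epenthesis: [ihossif] → [hihossif]
Rule 4 Geminate Reduction: [hihossif] → [hihosif]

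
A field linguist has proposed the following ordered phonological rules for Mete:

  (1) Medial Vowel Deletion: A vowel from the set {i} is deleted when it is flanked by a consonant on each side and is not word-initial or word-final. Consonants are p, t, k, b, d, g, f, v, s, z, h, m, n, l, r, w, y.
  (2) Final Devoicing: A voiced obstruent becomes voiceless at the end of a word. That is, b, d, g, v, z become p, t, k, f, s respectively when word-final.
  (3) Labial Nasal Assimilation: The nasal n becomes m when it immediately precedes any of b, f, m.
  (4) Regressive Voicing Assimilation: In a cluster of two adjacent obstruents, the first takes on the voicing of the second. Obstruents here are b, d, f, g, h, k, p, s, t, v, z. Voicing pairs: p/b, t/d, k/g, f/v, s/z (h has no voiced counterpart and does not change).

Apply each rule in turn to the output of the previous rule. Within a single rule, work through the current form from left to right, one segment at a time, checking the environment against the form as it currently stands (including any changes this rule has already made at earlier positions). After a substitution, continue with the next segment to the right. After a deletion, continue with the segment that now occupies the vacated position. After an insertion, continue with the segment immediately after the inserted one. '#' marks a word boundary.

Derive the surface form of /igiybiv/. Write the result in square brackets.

(1) Medial Vowel Deletion: [igiybiv] → [igybv]
(2) Final Devoicing: [igybv] → [igybf]
(3) Labial Nasal Assimilation: no change — [igybf]
(4) Regressive Voicing Assimilation: [igybf] → [igypf]

[igypf]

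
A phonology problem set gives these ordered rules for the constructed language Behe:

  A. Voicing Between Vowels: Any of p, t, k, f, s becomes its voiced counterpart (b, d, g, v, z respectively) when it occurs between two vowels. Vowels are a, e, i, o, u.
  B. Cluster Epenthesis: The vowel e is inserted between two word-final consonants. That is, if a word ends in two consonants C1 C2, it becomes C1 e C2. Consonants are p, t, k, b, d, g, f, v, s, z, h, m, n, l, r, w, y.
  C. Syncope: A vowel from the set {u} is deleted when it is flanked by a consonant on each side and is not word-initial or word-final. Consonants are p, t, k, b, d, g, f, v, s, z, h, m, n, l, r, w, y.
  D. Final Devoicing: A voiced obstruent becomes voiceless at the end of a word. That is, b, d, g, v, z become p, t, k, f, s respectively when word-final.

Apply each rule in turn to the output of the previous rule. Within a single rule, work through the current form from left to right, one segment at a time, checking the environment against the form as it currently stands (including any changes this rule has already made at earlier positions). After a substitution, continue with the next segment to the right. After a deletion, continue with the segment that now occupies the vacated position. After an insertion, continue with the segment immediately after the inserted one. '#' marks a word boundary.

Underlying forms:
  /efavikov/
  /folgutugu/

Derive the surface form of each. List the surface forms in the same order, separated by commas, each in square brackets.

/efavikov/:
  A Voicing Between Vowels: [efavikov] → [evavigov]
  B Cluster Epenthesis: no change — [evavigov]
  C Syncope: no change — [evavigov]
  D Final Devoicing: [evavigov] → [evavigof]
/folgutugu/:
  A Voicing Between Vowels: [folgutugu] → [folgudugu]
  B Cluster Epenthesis: no change — [folgudugu]
  C Syncope: [folgudugu] → [folgdgu]
  D Final Devoicing: no change — [folgdgu]

[evavigof], [folgdgu]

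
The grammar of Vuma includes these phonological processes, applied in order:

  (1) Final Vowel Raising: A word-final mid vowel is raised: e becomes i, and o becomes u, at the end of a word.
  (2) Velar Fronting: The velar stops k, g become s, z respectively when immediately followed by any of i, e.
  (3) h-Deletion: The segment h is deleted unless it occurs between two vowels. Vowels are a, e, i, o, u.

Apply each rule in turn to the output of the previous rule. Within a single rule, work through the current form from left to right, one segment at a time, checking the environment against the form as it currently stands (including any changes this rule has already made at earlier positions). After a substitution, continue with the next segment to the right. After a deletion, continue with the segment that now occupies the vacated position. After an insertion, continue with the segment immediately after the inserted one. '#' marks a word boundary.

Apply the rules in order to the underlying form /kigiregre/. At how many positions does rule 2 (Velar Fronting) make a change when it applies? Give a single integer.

2

(1) Final Vowel Raising: [kigiregre] → [kigiregri]
(2) Velar Fronting: [kigiregri] → [siziregri]
(3) h-Deletion: no change — [siziregri]
Rule 2 changed 2 position(s).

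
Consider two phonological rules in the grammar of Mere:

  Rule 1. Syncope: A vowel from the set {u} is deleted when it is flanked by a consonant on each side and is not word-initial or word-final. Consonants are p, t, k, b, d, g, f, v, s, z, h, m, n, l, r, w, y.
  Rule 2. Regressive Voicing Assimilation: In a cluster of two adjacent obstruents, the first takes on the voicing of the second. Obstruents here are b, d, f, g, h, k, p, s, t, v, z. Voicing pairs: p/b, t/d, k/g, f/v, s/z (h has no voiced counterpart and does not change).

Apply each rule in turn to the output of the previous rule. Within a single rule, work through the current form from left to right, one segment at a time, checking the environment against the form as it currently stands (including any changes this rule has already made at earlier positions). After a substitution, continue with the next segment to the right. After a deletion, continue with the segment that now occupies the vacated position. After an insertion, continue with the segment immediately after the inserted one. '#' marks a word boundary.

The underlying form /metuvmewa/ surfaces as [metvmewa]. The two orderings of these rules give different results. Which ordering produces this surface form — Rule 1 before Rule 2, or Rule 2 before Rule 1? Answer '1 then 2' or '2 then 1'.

Order 1 then 2:
  1 Syncope: [metuvmewa] → [metvmewa]
  2 Regressive Voicing Assimilation: [metvmewa] → [medvmewa]
  result: [medvmewa]
Order 2 then 1:
  2 Regressive Voicing Assimilation: no change — [metuvmewa]
  1 Syncope: [metuvmewa] → [metvmewa]
  result: [metvmewa]

2 then 1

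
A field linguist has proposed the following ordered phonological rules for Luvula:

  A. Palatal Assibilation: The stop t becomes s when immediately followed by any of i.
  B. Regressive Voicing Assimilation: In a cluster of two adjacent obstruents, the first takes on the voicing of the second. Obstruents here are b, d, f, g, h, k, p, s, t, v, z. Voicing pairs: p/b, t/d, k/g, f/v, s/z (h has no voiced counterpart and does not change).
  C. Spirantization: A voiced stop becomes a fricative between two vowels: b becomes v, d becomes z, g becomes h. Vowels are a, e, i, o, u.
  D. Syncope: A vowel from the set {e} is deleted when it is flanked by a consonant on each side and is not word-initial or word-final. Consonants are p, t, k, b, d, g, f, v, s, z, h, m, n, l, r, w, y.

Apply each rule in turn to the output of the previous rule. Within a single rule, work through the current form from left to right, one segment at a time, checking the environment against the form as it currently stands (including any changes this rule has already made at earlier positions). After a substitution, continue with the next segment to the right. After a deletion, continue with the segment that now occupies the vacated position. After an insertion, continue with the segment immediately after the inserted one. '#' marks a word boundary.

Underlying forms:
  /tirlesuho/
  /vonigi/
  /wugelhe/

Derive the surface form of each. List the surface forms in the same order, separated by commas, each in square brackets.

/tirlesuho/:
  A Palatal Assibilation: [tirlesuho] → [sirlesuho]
  B Regressive Voicing Assimilation: no change — [sirlesuho]
  C Spirantization: no change — [sirlesuho]
  D Syncope: [sirlesuho] → [sirlsuho]
/vonigi/:
  A Palatal Assibilation: no change — [vonigi]
  B Regressive Voicing Assimilation: no change — [vonigi]
  C Spirantization: [vonigi] → [vonihi]
  D Syncope: no change — [vonihi]
/wugelhe/:
  A Palatal Assibilation: no change — [wugelhe]
  B Regressive Voicing Assimilation: no change — [wugelhe]
  C Spirantization: [wugelhe] → [wuhelhe]
  D Syncope: [wuhelhe] → [wuhlhe]

[sirlsuho], [vonihi], [wuhlhe]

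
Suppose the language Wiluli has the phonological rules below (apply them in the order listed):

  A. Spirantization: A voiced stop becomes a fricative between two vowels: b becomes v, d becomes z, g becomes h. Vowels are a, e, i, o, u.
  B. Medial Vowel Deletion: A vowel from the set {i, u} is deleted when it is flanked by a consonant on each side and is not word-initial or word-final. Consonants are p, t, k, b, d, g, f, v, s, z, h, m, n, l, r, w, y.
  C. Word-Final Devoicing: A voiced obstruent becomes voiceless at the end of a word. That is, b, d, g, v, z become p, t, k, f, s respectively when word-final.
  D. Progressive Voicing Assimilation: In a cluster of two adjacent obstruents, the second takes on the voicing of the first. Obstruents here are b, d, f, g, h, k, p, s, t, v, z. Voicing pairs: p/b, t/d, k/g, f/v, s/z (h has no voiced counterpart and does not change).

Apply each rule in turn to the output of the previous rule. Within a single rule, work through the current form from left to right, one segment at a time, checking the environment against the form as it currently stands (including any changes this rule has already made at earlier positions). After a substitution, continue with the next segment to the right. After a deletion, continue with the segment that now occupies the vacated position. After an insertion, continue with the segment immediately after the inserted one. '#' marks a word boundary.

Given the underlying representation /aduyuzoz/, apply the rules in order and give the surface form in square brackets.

[azyzos]

A Spirantization: [aduyuzoz] → [azuyuzoz]
B Medial Vowel Deletion: [azuyuzoz] → [azyzoz]
C Word-Final Devoicing: [azyzoz] → [azyzos]
D Progressive Voicing Assimilation: no change — [azyzos]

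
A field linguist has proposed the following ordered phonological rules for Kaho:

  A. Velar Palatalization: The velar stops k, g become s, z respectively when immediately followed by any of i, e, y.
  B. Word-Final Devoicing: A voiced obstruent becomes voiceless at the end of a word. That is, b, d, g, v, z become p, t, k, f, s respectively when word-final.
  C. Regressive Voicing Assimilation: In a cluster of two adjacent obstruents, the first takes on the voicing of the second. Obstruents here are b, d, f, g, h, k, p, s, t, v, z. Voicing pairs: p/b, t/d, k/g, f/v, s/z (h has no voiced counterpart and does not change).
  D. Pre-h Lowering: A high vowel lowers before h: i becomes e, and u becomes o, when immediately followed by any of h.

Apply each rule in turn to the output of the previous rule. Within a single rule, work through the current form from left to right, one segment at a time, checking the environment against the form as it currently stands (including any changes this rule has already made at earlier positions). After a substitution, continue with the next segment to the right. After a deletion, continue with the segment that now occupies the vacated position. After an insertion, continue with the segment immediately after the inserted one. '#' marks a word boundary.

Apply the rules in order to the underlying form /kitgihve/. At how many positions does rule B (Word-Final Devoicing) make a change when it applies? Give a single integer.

A Velar Palatalization: [kitgihve] → [sitzihve]
B Word-Final Devoicing: no change — [sitzihve]
C Regressive Voicing Assimilation: [sitzihve] → [sidzihve]
D Pre-h Lowering: [sidzihve] → [sidzehve]
Rule B changed 0 position(s).

0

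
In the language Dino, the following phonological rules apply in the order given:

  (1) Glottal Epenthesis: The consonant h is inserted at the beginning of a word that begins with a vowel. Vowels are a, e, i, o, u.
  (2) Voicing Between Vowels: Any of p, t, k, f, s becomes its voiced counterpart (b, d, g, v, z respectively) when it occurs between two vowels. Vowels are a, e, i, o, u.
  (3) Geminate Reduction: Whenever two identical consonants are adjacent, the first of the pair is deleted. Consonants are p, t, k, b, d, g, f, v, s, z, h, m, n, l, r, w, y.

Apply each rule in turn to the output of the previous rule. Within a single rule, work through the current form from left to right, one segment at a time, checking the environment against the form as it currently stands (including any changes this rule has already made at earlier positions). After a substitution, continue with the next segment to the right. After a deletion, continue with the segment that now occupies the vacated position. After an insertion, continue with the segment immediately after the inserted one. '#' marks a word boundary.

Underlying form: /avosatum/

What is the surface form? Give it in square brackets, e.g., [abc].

[havozadum]

(1) Glottal Epenthesis: [avosatum] → [havosatum]
(2) Voicing Between Vowels: [havosatum] → [havozadum]
(3) Geminate Reduction: no change — [havozadum]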